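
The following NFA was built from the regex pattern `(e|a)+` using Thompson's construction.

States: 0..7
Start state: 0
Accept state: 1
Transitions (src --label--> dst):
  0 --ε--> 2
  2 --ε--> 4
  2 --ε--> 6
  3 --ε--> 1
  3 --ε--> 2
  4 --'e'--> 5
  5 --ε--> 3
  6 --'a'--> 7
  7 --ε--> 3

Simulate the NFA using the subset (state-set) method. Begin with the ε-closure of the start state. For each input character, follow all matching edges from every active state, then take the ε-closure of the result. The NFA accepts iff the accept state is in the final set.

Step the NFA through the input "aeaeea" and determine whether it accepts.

S₀ = ε-closure({0}) = {0,2,4,6}
'a' @ 1: {1,2,3,4,6,7}  (accept∈set)
'e' @ 2: {1,2,3,4,5,6}  (accept∈set)
'a' @ 3: {1,2,3,4,6,7}  (accept∈set)
'e' @ 4: {1,2,3,4,5,6}  (accept∈set)
'e' @ 5: {1,2,3,4,5,6}  (accept∈set)
'a' @ 6: {1,2,3,4,6,7}  (accept∈set)
after full input: {1,2,3,4,6,7}  (accept=1 in)

Answer: ACCEPT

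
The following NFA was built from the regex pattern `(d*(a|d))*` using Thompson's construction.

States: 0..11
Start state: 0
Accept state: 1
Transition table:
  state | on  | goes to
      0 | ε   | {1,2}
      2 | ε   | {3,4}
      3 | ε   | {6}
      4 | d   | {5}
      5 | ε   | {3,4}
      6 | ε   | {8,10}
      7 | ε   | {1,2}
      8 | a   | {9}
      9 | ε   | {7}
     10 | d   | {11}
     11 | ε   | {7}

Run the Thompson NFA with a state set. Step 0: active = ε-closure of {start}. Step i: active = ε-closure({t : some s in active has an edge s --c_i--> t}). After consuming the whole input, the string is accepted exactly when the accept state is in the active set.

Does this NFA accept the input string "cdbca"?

S₀ = ε-closure({0}) = {0,1,2,3,4,6,8,10}
'c' @ 1: {}  — no active states
rest 'dbca' ignored (set empty)
final: {}; accept 1 not in set

Answer: REJECT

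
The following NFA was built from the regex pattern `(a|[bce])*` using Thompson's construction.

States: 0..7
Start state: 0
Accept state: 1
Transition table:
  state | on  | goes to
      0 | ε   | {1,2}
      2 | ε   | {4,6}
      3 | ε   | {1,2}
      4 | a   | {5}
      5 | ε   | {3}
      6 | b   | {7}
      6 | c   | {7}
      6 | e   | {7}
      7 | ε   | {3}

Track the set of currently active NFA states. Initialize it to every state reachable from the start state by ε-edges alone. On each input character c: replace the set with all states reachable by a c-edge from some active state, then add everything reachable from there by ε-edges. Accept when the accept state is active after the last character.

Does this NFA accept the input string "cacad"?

Answer: REJECT

Trace:
initial (ε-close {0}): {0,1,2,4,6}
'c' @ 1: {1,2,3,4,6,7}  [accepting]
'a' @ 2: {1,2,3,4,5,6}  [accepting]
'c' @ 3: {1,2,3,4,6,7}  [accepting]
'a' @ 4: {1,2,3,4,5,6}  [accepting]
'd' @ 5: {}  — dead — no transitions
after full input: {}  (accept=1 not in)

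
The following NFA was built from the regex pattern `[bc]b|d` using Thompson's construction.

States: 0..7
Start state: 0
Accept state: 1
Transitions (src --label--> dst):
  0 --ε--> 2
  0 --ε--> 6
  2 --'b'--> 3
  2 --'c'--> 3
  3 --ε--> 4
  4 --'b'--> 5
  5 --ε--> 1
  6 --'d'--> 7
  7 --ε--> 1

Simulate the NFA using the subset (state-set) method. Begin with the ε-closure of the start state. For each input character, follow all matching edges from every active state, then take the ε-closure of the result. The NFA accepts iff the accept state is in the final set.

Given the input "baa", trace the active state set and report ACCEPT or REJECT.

Answer: REJECT

Steps:
start: ε-closure({0}) = {0,2,6}
'b' @ 1: {3,4}
'a' @ 2: {}  — dead — no transitions
rest 'a' ignored (set empty)
end set {} — state 1 not in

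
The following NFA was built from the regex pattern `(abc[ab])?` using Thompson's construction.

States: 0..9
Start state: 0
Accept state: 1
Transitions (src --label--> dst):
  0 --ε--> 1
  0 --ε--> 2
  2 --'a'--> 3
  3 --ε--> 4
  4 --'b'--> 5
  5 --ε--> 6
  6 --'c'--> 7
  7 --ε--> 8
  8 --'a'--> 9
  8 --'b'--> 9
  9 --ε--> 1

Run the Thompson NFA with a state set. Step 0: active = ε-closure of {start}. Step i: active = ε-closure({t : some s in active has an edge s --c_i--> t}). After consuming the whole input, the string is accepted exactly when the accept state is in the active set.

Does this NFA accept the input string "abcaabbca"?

S₀ = ε-closure({0}) = {0,1,2}
'a' @ 1: {3,4}
'b' @ 2: {5,6}
'c' @ 3: {7,8}
'a' @ 4: {1,9}  [accepting]
'a' @ 5: {}  — dead — no transitions
rest 'bbca' ignored (set empty)
end set {} — state 1 not in

Answer: REJECT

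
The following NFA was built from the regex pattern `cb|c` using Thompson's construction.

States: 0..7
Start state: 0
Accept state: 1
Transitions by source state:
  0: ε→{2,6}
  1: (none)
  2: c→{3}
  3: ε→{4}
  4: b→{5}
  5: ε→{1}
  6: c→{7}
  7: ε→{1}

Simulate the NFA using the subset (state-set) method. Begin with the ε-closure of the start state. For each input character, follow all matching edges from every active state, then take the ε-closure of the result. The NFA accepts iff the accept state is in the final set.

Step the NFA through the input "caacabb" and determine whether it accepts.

Answer: REJECT

Derivation:
initial (ε-close {0}): {0,2,6}
'c' @ 1: {1,3,4,7}  [accepting]
'a' @ 2: {}  — dead — no transitions
rest 'acabb' ignored (set empty)
after full input: {}  (accept=1 not in)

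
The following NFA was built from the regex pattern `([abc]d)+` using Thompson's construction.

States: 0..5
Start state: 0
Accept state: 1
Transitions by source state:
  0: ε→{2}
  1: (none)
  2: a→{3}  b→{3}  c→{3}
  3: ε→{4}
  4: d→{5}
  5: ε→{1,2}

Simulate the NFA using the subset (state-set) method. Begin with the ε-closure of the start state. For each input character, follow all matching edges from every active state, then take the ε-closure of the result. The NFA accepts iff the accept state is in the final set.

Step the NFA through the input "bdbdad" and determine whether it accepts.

S₀ = ε-closure({0}) = {0,2}
'b' @ 1: {3,4}
'd' @ 2: {1,2,5}  [accepting]
'b' @ 3: {3,4}
'd' @ 4: {1,2,5}  [accepting]
'a' @ 5: {3,4}
'd' @ 6: {1,2,5}  [accepting]
after full input: {1,2,5}  (accept=1 in)

Answer: ACCEPT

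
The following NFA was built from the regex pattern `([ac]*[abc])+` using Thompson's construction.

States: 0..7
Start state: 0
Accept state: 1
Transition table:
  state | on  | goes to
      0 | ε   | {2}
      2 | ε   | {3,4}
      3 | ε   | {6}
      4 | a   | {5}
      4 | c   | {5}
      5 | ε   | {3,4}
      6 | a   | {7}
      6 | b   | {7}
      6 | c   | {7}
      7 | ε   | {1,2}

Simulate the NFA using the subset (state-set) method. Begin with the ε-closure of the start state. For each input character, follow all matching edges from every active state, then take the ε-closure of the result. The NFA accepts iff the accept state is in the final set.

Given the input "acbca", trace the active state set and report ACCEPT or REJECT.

S₀ = ε-closure({0}) = {0,2,3,4,6}
'a' @ 1: {1,2,3,4,5,6,7}  [accepting]
'c' @ 2: {1,2,3,4,5,6,7}  [accepting]
'b' @ 3: {1,2,3,4,6,7}  [accepting]
'c' @ 4: {1,2,3,4,5,6,7}  [accepting]
'a' @ 5: {1,2,3,4,5,6,7}  [accepting]
final: {1,2,3,4,5,6,7}; accept 1 in set

Answer: ACCEPT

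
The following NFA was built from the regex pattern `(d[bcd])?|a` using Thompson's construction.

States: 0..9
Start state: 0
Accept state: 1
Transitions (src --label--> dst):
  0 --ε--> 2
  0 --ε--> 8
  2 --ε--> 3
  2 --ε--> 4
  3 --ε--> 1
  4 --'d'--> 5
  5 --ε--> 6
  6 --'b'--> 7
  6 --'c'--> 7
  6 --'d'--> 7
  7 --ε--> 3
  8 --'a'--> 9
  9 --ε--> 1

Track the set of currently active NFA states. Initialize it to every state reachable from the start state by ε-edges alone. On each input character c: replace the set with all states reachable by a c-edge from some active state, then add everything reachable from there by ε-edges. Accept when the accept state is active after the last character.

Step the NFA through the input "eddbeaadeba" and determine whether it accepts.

Answer: REJECT

Trace:
start: ε-closure({0}) = {0,1,2,3,4,8}
'e' @ 1: {}  — no active states
rest 'ddbeaadeba' ignored (set empty)
final: {}; accept 1 not in set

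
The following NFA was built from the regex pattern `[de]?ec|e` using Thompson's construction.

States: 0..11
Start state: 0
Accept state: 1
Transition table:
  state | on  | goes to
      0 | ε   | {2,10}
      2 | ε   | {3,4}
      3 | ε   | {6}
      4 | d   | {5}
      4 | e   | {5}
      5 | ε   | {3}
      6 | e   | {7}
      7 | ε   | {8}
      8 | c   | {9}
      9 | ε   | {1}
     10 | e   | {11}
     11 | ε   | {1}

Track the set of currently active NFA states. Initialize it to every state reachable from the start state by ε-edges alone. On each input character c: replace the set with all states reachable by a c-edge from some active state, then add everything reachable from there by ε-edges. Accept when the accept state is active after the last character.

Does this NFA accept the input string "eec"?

Answer: ACCEPT

Trace:
initial (ε-close {0}): {0,2,3,4,6,10}
'e' @ 1: {1,3,5,6,7,8,11}  [accepting]
'e' @ 2: {7,8}
'c' @ 3: {1,9}  [accepting]
after full input: {1,9}  (accept=1 in)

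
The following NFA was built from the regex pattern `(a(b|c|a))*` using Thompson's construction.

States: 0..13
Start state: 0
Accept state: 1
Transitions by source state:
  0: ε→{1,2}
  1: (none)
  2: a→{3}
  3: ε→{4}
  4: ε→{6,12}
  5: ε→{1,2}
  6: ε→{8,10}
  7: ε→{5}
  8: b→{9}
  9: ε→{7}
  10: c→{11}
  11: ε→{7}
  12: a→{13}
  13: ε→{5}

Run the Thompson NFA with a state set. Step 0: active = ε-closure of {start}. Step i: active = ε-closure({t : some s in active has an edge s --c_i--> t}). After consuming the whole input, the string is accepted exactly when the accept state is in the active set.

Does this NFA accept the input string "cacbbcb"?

start: ε-closure({0}) = {0,1,2}
'c' @ 1: {}  — no active states
rest 'acbbcb' ignored (set empty)
after full input: {}  (accept=1 not in)

Answer: REJECT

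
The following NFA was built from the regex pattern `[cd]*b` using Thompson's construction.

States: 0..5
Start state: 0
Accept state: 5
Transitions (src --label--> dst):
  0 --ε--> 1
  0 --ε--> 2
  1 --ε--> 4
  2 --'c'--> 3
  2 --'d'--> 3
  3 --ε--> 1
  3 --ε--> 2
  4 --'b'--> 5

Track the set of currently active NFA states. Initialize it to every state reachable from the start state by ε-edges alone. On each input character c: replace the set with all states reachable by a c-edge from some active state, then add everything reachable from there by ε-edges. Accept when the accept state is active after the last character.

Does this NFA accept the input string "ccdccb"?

initial (ε-close {0}): {0,1,2,4}
'c' @ 1: {1,2,3,4}
'c' @ 2: {1,2,3,4}
'd' @ 3: {1,2,3,4}
'c' @ 4: {1,2,3,4}
'c' @ 5: {1,2,3,4}
'b' @ 6: {5}  [accepting]
after full input: {5}  (accept=5 in)

Answer: ACCEPT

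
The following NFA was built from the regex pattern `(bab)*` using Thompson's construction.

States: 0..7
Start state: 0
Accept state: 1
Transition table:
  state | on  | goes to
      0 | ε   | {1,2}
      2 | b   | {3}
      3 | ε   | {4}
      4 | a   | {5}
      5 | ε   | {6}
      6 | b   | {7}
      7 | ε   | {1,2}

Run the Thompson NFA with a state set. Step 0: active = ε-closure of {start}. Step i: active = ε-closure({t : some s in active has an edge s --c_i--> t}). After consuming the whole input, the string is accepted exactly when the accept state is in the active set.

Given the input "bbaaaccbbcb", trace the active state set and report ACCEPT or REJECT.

Answer: REJECT

Trace:
S₀ = ε-closure({0}) = {0,1,2}
'b' @ 1: {3,4}
'b' @ 2: {}  — dead — no transitions
rest 'aaaccbbcb' ignored (set empty)
final: {}; accept 1 not in set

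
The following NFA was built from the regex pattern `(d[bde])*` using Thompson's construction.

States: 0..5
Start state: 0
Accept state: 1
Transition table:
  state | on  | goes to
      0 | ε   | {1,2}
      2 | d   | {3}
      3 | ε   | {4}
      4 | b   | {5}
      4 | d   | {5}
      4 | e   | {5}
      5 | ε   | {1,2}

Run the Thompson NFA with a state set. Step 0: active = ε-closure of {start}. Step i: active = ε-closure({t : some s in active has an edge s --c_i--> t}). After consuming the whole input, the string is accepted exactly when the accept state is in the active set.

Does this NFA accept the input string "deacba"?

initial (ε-close {0}): {0,1,2}
'd' @ 1: {3,4}
'e' @ 2: {1,2,5}  ✓accept
'a' @ 3: {}  — dead — no transitions
rest 'cba' ignored (set empty)
end set {} — state 1 not in

Answer: REJECT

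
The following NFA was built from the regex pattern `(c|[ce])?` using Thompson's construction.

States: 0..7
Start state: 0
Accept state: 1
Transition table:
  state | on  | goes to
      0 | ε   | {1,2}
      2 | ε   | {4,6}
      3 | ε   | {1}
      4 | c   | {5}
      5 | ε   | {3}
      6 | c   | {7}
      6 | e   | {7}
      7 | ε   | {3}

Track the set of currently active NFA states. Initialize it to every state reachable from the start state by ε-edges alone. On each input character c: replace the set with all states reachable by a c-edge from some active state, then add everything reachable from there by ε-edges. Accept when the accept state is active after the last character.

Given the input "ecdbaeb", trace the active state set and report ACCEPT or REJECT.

initial (ε-close {0}): {0,1,2,4,6}
'e' @ 1: {1,3,7}  (accept∈set)
'c' @ 2: {}  — state set empty
rest 'dbaeb' ignored (set empty)
after full input: {}  (accept=1 not in)

Answer: REJECT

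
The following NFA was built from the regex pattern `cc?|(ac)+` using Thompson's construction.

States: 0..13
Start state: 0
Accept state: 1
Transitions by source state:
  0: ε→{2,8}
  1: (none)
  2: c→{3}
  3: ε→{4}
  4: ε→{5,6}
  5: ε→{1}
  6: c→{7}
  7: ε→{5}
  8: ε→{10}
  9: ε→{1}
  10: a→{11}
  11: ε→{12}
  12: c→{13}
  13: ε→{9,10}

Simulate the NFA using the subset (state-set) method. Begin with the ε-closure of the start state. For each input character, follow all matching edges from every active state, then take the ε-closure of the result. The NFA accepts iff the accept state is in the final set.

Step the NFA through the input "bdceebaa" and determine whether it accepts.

Answer: REJECT

Steps:
initial (ε-close {0}): {0,2,8,10}
'b' @ 1: {}  — state set empty
rest 'dceebaa' ignored (set empty)
after full input: {}  (accept=1 not in)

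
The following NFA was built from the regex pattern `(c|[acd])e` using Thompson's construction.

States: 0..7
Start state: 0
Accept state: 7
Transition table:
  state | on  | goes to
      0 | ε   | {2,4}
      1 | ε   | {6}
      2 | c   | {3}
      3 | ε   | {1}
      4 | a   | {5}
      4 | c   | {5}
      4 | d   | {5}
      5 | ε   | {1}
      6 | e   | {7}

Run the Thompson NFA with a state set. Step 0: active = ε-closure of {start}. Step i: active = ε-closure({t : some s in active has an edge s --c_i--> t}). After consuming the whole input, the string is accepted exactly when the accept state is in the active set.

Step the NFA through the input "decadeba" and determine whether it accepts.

Answer: REJECT

Trace:
initial (ε-close {0}): {0,2,4}
'd' @ 1: {1,5,6}
'e' @ 2: {7}  (accept∈set)
'c' @ 3: {}  — dead — no transitions
rest 'adeba' ignored (set empty)
final: {}; accept 7 not in set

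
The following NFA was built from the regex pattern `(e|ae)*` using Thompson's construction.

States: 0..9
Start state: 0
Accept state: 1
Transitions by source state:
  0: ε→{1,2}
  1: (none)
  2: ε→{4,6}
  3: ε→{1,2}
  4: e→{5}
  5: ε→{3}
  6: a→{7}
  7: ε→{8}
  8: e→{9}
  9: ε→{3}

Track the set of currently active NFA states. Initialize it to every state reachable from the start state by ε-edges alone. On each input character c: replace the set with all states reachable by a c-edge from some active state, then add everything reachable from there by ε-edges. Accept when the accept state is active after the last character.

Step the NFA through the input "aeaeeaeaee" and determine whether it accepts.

initial (ε-close {0}): {0,1,2,4,6}
'a' @ 1: {7,8}
'e' @ 2: {1,2,3,4,6,9}  (accept∈set)
'a' @ 3: {7,8}
'e' @ 4: {1,2,3,4,6,9}  (accept∈set)
'e' @ 5: {1,2,3,4,5,6}  (accept∈set)
'a' @ 6: {7,8}
'e' @ 7: {1,2,3,4,6,9}  (accept∈set)
'a' @ 8: {7,8}
'e' @ 9: {1,2,3,4,6,9}  (accept∈set)
'e' @ 10: {1,2,3,4,5,6}  (accept∈set)
end set {1,2,3,4,5,6} — state 1 in

Answer: ACCEPT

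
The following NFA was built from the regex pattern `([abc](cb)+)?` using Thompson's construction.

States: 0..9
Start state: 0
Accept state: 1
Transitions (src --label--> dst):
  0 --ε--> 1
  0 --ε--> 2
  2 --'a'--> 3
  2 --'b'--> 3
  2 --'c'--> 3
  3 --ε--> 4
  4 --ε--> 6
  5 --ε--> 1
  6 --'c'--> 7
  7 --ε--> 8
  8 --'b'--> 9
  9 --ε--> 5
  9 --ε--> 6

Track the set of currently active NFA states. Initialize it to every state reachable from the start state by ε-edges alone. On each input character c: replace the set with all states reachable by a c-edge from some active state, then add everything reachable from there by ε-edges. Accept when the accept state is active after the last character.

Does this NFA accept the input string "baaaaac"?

Answer: REJECT

Trace:
initial (ε-close {0}): {0,1,2}
'b' @ 1: {3,4,6}
'a' @ 2: {}  — state set empty
rest 'aaaac' ignored (set empty)
final: {}; accept 1 not in set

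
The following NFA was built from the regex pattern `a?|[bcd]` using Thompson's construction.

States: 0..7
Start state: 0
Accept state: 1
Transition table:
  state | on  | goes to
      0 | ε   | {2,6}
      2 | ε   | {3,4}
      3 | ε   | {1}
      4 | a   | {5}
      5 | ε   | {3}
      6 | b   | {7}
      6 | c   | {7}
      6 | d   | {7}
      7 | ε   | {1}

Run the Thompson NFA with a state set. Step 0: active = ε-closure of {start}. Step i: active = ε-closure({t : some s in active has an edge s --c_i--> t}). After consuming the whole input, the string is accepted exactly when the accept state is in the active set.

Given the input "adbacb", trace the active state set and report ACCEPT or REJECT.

Answer: REJECT

Derivation:
start: ε-closure({0}) = {0,1,2,3,4,6}
'a' @ 1: {1,3,5}  ✓accept
'd' @ 2: {}  — no active states
rest 'bacb' ignored (set empty)
final: {}; accept 1 not in set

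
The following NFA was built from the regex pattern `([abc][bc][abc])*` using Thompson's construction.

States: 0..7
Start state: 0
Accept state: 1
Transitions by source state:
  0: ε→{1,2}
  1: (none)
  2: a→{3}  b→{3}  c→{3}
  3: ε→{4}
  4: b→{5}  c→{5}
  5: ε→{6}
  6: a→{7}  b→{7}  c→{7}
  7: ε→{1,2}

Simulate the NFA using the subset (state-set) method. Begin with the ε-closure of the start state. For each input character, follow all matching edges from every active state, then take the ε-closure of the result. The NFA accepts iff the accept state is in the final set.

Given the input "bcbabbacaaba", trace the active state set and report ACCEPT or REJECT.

initial (ε-close {0}): {0,1,2}
'b' @ 1: {3,4}
'c' @ 2: {5,6}
'b' @ 3: {1,2,7}  [accepting]
'a' @ 4: {3,4}
'b' @ 5: {5,6}
'b' @ 6: {1,2,7}  [accepting]
'a' @ 7: {3,4}
'c' @ 8: {5,6}
'a' @ 9: {1,2,7}  [accepting]
'a' @ 10: {3,4}
'b' @ 11: {5,6}
'a' @ 12: {1,2,7}  [accepting]
final: {1,2,7}; accept 1 in set

Answer: ACCEPT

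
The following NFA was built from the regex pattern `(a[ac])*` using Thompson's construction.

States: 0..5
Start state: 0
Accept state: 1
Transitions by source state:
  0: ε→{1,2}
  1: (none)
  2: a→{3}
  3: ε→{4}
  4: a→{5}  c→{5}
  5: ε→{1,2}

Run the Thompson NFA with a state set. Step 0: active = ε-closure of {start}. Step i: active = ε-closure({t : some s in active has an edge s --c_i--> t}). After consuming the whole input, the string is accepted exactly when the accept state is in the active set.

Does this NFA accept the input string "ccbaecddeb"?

S₀ = ε-closure({0}) = {0,1,2}
'c' @ 1: {}  — no active states
rest 'cbaecddeb' ignored (set empty)
after full input: {}  (accept=1 not in)

Answer: REJECT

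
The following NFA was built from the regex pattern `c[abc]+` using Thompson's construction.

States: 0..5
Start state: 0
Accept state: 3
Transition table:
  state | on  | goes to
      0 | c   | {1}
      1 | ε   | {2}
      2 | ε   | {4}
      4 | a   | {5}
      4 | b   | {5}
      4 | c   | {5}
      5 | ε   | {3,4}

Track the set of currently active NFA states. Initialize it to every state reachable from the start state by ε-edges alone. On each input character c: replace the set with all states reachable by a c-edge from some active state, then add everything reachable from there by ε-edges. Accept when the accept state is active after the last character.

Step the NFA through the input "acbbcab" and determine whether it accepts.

S₀ = ε-closure({0}) = {0}
'a' @ 1: {}  — no active states
rest 'cbbcab' ignored (set empty)
after full input: {}  (accept=3 not in)

Answer: REJECT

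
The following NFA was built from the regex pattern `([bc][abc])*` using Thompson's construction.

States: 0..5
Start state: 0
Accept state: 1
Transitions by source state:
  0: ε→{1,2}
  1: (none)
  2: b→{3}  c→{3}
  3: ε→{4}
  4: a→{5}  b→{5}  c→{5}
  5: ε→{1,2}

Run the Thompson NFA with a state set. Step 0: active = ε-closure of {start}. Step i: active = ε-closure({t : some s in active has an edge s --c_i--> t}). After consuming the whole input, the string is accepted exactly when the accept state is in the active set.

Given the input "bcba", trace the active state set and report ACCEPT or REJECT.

Answer: ACCEPT

Trace:
initial (ε-close {0}): {0,1,2}
'b' @ 1: {3,4}
'c' @ 2: {1,2,5}  [accepting]
'b' @ 3: {3,4}
'a' @ 4: {1,2,5}  [accepting]
final: {1,2,5}; accept 1 in set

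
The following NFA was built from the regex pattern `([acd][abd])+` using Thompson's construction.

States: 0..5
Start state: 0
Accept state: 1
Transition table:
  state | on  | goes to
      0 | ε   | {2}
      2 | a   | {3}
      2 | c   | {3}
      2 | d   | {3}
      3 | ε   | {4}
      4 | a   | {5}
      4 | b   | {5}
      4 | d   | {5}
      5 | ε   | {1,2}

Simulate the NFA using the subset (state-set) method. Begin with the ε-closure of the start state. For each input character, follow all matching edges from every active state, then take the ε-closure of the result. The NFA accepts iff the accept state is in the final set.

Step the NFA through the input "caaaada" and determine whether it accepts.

Answer: REJECT

Trace:
initial (ε-close {0}): {0,2}
'c' @ 1: {3,4}
'a' @ 2: {1,2,5}  ✓accept
'a' @ 3: {3,4}
'a' @ 4: {1,2,5}  ✓accept
'a' @ 5: {3,4}
'd' @ 6: {1,2,5}  ✓accept
'a' @ 7: {3,4}
after full input: {3,4}  (accept=1 not in)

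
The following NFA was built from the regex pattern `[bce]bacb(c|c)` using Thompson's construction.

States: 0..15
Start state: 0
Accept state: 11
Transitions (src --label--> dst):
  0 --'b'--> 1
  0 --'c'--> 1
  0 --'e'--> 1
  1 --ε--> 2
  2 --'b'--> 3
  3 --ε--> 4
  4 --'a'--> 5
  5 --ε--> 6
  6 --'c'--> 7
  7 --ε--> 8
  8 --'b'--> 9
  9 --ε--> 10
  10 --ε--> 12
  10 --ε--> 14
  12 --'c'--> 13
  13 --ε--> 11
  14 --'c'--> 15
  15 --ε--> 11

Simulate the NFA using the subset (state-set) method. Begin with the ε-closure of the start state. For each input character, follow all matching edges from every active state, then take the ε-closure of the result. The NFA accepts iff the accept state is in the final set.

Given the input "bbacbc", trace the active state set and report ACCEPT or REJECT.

start: ε-closure({0}) = {0}
'b' @ 1: {1,2}
'b' @ 2: {3,4}
'a' @ 3: {5,6}
'c' @ 4: {7,8}
'b' @ 5: {9,10,12,14}
'c' @ 6: {11,13,15}  ✓accept
final: {11,13,15}; accept 11 in set

Answer: ACCEPT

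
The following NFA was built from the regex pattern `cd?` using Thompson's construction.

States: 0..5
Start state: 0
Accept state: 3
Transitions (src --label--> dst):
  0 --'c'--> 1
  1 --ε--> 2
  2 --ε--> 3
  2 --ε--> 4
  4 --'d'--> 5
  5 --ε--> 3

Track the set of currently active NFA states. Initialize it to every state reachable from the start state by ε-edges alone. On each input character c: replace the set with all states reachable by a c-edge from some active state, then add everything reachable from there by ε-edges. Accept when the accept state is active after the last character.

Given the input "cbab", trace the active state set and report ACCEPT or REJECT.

initial (ε-close {0}): {0}
'c' @ 1: {1,2,3,4}  (accept∈set)
'b' @ 2: {}  — state set empty
rest 'ab' ignored (set empty)
after full input: {}  (accept=3 not in)

Answer: REJECT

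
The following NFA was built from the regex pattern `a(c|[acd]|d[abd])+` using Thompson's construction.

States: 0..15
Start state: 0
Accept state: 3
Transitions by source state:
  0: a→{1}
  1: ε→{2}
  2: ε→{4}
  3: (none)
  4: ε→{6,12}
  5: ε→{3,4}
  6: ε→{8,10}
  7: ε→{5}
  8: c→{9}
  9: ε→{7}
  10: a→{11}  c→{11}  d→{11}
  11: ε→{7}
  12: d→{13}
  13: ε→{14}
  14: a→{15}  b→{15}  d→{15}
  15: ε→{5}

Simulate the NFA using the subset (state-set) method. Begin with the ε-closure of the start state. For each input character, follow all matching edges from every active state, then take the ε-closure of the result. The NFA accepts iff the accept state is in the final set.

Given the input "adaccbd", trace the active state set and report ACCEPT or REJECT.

S₀ = ε-closure({0}) = {0}
'a' @ 1: {1,2,4,6,8,10,12}
'd' @ 2: {3,4,5,6,7,8,10,11,12,13,14}  ✓accept
'a' @ 3: {3,4,5,6,7,8,10,11,12,15}  ✓accept
'c' @ 4: {3,4,5,6,7,8,9,10,11,12}  ✓accept
'c' @ 5: {3,4,5,6,7,8,9,10,11,12}  ✓accept
'b' @ 6: {}  — dead — no transitions
rest 'd' ignored (set empty)
final: {}; accept 3 not in set

Answer: REJECT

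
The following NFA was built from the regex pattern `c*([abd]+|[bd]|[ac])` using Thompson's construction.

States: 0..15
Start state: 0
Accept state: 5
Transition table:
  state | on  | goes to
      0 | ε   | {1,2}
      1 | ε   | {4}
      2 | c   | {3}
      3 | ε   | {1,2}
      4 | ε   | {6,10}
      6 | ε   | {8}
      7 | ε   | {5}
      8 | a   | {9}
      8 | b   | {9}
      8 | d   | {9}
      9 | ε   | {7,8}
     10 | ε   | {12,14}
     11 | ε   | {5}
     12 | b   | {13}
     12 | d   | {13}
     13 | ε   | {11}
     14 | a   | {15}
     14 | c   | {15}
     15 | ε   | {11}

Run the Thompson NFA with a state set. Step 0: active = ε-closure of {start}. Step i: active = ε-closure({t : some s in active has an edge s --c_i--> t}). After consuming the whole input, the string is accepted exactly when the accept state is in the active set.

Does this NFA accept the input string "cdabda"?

S₀ = ε-closure({0}) = {0,1,2,4,6,8,10,12,14}
'c' @ 1: {1,2,3,4,5,6,8,10,11,12,14,15}  (accept∈set)
'd' @ 2: {5,7,8,9,11,13}  (accept∈set)
'a' @ 3: {5,7,8,9}  (accept∈set)
'b' @ 4: {5,7,8,9}  (accept∈set)
'd' @ 5: {5,7,8,9}  (accept∈set)
'a' @ 6: {5,7,8,9}  (accept∈set)
after full input: {5,7,8,9}  (accept=5 in)

Answer: ACCEPT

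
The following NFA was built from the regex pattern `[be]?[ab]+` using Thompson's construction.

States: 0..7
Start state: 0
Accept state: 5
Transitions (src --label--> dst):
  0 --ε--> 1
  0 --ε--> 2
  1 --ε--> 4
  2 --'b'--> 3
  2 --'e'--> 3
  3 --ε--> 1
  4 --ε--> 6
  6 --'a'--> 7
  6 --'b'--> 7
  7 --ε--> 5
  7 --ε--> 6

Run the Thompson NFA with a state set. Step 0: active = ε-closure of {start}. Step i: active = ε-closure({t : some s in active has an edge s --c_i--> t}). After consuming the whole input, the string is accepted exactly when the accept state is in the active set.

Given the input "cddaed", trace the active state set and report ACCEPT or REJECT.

initial (ε-close {0}): {0,1,2,4,6}
'c' @ 1: {}  — no active states
rest 'ddaed' ignored (set empty)
end set {} — state 5 not in

Answer: REJECT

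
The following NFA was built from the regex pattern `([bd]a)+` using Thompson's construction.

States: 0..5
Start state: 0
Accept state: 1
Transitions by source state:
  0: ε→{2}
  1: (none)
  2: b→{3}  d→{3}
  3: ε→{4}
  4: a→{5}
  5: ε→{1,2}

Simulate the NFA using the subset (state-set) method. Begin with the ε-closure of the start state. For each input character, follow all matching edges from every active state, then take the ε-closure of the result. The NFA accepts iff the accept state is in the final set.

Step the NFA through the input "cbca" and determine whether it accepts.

Answer: REJECT

Derivation:
start: ε-closure({0}) = {0,2}
'c' @ 1: {}  — no active states
rest 'bca' ignored (set empty)
final: {}; accept 1 not in set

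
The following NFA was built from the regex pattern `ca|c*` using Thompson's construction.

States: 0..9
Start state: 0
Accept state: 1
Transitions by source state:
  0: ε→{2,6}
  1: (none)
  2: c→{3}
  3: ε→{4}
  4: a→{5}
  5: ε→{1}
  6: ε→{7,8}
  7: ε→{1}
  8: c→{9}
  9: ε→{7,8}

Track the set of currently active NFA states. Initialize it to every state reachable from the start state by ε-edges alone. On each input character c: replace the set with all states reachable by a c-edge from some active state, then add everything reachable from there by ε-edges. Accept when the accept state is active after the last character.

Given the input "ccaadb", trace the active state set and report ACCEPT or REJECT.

S₀ = ε-closure({0}) = {0,1,2,6,7,8}
'c' @ 1: {1,3,4,7,8,9}  [accepting]
'c' @ 2: {1,7,8,9}  [accepting]
'a' @ 3: {}  — state set empty
rest 'adb' ignored (set empty)
end set {} — state 1 not in

Answer: REJECT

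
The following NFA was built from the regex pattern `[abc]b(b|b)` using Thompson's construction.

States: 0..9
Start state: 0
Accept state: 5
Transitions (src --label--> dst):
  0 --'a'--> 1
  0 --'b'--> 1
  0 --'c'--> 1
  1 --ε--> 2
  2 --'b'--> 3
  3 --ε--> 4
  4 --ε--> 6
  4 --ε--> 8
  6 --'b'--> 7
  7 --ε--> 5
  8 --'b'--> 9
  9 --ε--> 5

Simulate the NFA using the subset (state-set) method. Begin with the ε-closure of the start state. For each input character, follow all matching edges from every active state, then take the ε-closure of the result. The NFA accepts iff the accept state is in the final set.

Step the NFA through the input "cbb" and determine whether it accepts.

Answer: ACCEPT

Trace:
start: ε-closure({0}) = {0}
'c' @ 1: {1,2}
'b' @ 2: {3,4,6,8}
'b' @ 3: {5,7,9}  ✓accept
after full input: {5,7,9}  (accept=5 in)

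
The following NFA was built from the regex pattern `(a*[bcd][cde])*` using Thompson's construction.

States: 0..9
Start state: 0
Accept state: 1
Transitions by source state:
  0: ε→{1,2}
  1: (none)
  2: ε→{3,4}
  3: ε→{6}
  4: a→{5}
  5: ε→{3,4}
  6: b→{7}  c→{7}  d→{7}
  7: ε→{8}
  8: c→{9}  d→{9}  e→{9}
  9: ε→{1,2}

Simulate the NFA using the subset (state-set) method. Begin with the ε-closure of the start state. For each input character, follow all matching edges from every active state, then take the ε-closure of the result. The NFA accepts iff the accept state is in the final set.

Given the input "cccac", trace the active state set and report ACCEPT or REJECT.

start: ε-closure({0}) = {0,1,2,3,4,6}
'c' @ 1: {7,8}
'c' @ 2: {1,2,3,4,6,9}  [accepting]
'c' @ 3: {7,8}
'a' @ 4: {}  — state set empty
rest 'c' ignored (set empty)
final: {}; accept 1 not in set

Answer: REJECT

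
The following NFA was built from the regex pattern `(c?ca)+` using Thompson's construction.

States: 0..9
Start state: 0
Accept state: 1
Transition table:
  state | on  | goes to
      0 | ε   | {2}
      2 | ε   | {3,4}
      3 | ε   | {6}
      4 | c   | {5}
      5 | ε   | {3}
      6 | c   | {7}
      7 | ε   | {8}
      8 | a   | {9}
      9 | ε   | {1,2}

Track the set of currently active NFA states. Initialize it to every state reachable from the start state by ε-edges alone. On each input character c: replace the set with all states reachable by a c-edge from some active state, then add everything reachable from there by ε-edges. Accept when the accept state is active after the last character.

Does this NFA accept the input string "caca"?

initial (ε-close {0}): {0,2,3,4,6}
'c' @ 1: {3,5,6,7,8}
'a' @ 2: {1,2,3,4,6,9}  ✓accept
'c' @ 3: {3,5,6,7,8}
'a' @ 4: {1,2,3,4,6,9}  ✓accept
final: {1,2,3,4,6,9}; accept 1 in set

Answer: ACCEPT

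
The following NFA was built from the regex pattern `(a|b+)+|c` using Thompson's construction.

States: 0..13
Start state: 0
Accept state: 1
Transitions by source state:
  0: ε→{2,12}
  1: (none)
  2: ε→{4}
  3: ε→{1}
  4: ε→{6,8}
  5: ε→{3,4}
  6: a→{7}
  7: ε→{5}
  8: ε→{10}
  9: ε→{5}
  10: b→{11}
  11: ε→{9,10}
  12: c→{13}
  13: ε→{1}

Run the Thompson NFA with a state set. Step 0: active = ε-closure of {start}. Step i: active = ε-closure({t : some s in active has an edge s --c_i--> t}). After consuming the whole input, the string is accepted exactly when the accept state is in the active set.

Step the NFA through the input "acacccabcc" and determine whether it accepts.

Answer: REJECT

Steps:
initial (ε-close {0}): {0,2,4,6,8,10,12}
'a' @ 1: {1,3,4,5,6,7,8,10}  (accept∈set)
'c' @ 2: {}  — no active states
rest 'acccabcc' ignored (set empty)
end set {} — state 1 not in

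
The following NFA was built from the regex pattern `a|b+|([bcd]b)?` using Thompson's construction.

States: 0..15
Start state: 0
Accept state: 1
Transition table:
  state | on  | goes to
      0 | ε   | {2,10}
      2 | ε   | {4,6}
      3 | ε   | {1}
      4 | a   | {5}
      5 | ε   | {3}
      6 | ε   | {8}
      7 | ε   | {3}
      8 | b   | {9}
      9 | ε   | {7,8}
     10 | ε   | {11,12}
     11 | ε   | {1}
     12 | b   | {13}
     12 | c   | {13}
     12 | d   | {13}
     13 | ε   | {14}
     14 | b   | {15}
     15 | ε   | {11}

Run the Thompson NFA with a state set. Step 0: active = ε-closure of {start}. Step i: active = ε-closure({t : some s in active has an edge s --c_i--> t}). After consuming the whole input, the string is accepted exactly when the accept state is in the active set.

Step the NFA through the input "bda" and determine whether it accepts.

Answer: REJECT

Steps:
S₀ = ε-closure({0}) = {0,1,2,4,6,8,10,11,12}
'b' @ 1: {1,3,7,8,9,13,14}  [accepting]
'd' @ 2: {}  — dead — no transitions
rest 'a' ignored (set empty)
final: {}; accept 1 not in set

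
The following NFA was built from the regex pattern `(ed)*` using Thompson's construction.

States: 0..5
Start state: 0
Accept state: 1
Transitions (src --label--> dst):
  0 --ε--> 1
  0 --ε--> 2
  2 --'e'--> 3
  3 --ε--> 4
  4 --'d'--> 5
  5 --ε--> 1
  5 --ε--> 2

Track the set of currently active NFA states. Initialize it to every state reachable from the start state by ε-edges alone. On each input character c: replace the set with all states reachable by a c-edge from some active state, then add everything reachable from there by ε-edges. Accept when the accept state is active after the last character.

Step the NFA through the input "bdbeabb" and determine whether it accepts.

Answer: REJECT

Derivation:
start: ε-closure({0}) = {0,1,2}
'b' @ 1: {}  — no active states
rest 'dbeabb' ignored (set empty)
final: {}; accept 1 not in set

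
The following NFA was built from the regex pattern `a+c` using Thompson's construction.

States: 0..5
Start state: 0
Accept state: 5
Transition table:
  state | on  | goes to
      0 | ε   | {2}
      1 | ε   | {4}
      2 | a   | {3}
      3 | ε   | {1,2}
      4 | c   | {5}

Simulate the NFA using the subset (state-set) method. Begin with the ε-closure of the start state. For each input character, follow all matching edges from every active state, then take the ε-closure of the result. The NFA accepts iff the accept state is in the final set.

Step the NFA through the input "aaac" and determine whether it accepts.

S₀ = ε-closure({0}) = {0,2}
'a' @ 1: {1,2,3,4}
'a' @ 2: {1,2,3,4}
'a' @ 3: {1,2,3,4}
'c' @ 4: {5}  [accepting]
after full input: {5}  (accept=5 in)

Answer: ACCEPT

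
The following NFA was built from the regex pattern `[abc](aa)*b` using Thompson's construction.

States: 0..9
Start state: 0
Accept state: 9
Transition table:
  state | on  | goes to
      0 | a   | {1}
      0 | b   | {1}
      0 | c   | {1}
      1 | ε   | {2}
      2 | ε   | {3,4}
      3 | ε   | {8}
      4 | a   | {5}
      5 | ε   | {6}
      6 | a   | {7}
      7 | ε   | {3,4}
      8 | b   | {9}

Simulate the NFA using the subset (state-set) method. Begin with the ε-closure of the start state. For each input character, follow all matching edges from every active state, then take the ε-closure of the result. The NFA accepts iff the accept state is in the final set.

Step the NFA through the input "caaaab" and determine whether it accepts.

start: ε-closure({0}) = {0}
'c' @ 1: {1,2,3,4,8}
'a' @ 2: {5,6}
'a' @ 3: {3,4,7,8}
'a' @ 4: {5,6}
'a' @ 5: {3,4,7,8}
'b' @ 6: {9}  (accept∈set)
end set {9} — state 9 in

Answer: ACCEPT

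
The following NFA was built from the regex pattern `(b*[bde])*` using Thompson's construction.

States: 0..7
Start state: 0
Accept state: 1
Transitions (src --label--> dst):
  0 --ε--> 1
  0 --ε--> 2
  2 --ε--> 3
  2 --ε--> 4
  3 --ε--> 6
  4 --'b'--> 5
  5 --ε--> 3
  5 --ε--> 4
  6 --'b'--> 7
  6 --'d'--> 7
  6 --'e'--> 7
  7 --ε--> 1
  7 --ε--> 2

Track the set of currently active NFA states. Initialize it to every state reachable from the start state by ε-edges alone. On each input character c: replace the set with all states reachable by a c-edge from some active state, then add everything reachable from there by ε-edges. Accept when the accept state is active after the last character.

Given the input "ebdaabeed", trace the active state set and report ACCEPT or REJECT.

S₀ = ε-closure({0}) = {0,1,2,3,4,6}
'e' @ 1: {1,2,3,4,6,7}  [accepting]
'b' @ 2: {1,2,3,4,5,6,7}  [accepting]
'd' @ 3: {1,2,3,4,6,7}  [accepting]
'a' @ 4: {}  — state set empty
rest 'abeed' ignored (set empty)
end set {} — state 1 not in

Answer: REJECT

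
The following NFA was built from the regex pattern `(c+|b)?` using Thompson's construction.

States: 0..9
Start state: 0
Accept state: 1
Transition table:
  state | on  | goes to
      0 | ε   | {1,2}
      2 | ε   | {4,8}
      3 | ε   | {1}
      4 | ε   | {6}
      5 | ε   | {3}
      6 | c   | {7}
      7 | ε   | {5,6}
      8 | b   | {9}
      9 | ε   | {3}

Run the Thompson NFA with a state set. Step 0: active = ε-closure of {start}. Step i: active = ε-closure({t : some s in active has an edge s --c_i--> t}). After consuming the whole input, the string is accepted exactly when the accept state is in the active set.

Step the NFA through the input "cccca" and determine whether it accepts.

Answer: REJECT

Derivation:
start: ε-closure({0}) = {0,1,2,4,6,8}
'c' @ 1: {1,3,5,6,7}  ✓accept
'c' @ 2: {1,3,5,6,7}  ✓accept
'c' @ 3: {1,3,5,6,7}  ✓accept
'c' @ 4: {1,3,5,6,7}  ✓accept
'a' @ 5: {}  — dead — no transitions
final: {}; accept 1 not in set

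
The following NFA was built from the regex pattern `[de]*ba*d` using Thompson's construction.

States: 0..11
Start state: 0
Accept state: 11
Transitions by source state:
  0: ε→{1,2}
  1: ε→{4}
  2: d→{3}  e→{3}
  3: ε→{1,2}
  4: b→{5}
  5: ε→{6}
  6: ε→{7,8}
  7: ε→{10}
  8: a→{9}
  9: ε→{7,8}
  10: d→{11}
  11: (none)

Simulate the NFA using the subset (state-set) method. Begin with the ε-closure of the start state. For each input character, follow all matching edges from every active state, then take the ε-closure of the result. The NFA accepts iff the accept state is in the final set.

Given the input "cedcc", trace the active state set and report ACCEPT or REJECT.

start: ε-closure({0}) = {0,1,2,4}
'c' @ 1: {}  — state set empty
rest 'edcc' ignored (set empty)
after full input: {}  (accept=11 not in)

Answer: REJECT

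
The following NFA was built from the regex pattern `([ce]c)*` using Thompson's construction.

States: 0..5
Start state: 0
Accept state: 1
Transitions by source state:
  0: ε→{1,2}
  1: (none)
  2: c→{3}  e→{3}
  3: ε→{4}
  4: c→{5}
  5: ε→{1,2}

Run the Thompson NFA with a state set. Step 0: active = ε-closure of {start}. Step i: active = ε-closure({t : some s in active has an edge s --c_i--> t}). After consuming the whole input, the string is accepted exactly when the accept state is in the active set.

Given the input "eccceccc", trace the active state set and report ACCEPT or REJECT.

start: ε-closure({0}) = {0,1,2}
'e' @ 1: {3,4}
'c' @ 2: {1,2,5}  ✓accept
'c' @ 3: {3,4}
'c' @ 4: {1,2,5}  ✓accept
'e' @ 5: {3,4}
'c' @ 6: {1,2,5}  ✓accept
'c' @ 7: {3,4}
'c' @ 8: {1,2,5}  ✓accept
final: {1,2,5}; accept 1 in set

Answer: ACCEPT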